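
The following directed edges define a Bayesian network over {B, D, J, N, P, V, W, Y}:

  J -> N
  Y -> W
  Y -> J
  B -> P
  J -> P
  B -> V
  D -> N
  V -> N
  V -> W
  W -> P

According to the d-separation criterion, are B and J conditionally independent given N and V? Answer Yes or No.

Yes

We examine all 6 paths between B and J:
Path 1: B → V → W → P ← J
  V is a chain here and V is conditioned on, so the path is blocked at V.
Path 2: B → V → W ← Y → J
  V is a chain here and V is conditioned on, so the path is blocked at V.
Path 3: B → V → N ← J
  V is a chain here and V is conditioned on, so the path is blocked at V.
Path 4: B → P ← W ← V → N ← J
  P is a collider here and neither P nor any of its descendants is conditioned on, so the collider stays closed — the path is blocked at P.
Path 5: B → P ← W ← Y → J
  P is a collider here and neither P nor any of its descendants is conditioned on, so the collider stays closed — the path is blocked at P.
Path 6: B → P ← J
  P is a collider here and neither P nor any of its descendants is conditioned on, so the collider stays closed — the path is blocked at P.
Since every path is blocked, d-separation holds.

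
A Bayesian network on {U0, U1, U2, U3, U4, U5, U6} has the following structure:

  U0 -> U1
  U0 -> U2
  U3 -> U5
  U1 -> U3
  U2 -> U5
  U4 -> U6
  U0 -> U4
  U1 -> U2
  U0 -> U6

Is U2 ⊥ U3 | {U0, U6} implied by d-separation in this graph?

No — U2 and U3 are not d-separated given {U0, U6}.

Enumerating the 3 paths from U2 to U3 and testing each for blocking by {U0, U6}:
  1. U2 ← U0 → U1 → U3 — U0:fork[blocks]; U1:chain[open] ⇒ blocked
  2. U2 → U5 ← U3 — U5:collider[blocks] ⇒ blocked
  3. U2 ← U1 → U3 — U1:fork[open] ⇒ active
At least one path is unblocked, so d-separation fails.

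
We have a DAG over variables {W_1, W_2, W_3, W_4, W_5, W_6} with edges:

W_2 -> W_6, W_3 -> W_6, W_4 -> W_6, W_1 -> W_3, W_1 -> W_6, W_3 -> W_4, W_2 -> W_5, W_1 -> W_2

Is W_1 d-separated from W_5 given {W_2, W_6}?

Yes

4 paths connect W_1 and W_5; each must be blocked for d-separation to hold:
Path 1: W_1 → W_6 ← W_2 → W_5
  W_2 is a fork here and W_2 is conditioned on, so the path is blocked at W_2.
Path 2: W_1 → W_3 → W_4 → W_6 ← W_2 → W_5
  W_2 is a fork here and W_2 is conditioned on, so the path is blocked at W_2.
Path 3: W_1 → W_3 → W_6 ← W_2 → W_5
  W_2 is a fork here and W_2 is conditioned on, so the path is blocked at W_2.
Path 4: W_1 → W_2 → W_5
  W_2 is a chain here and W_2 is conditioned on, so the path is blocked at W_2.
All paths are blocked; W_1 ⊥ W_5 | {W_2, W_6} holds.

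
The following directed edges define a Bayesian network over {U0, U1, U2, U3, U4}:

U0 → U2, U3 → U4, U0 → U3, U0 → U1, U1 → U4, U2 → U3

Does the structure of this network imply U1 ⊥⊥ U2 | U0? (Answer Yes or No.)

Yes — U1 and U2 are d-separated given {U0}.

Enumerating the 4 paths from U1 to U2 and testing each for blocking by {U0}:
Path 1: U1 → U4 ← U3 ← U2
  U4 is a collider here and neither U4 nor any of its descendants is conditioned on, so the collider stays closed — the path is blocked at U4.
Path 2: U1 → U4 ← U3 ← U0 → U2
  U4 is a collider here and neither U4 nor any of its descendants is conditioned on, so the collider stays closed — the path is blocked at U4.
Path 3: U1 ← U0 → U2
  U0 is a fork here and U0 is conditioned on, so the path is blocked at U0.
Path 4: U1 ← U0 → U3 ← U2
  U0 is a fork here and U0 is conditioned on, so the path is blocked at U0.
Since every path is blocked, d-separation holds.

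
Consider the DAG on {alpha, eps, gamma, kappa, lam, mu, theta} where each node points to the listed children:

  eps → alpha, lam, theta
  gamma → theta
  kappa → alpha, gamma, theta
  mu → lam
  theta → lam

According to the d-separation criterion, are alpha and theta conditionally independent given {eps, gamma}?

We examine all 4 paths between alpha and theta:
Path 1: alpha ← eps → lam ← theta
  eps is a fork here and eps is conditioned on, so the path is blocked at eps.
Path 2: alpha ← eps → theta
  eps is a fork here and eps is conditioned on, so the path is blocked at eps.
Path 3: alpha ← kappa → theta
  kappa is a fork and kappa is not conditioned on — no node blocks this path, so it is active.
Path 4: alpha ← kappa → gamma → theta
  gamma is a chain here and gamma is conditioned on, so the path is blocked at gamma.
At least one path is unblocked, so d-separation fails.

No — alpha and theta are not d-separated given {eps, gamma}.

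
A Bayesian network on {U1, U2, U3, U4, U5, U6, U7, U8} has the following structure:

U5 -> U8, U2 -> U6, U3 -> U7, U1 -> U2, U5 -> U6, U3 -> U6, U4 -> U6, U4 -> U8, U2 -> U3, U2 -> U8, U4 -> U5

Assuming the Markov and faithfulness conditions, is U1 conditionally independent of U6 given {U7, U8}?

No — U1 and U6 are not d-separated given {U7, U8}.

We examine all 6 paths between U1 and U6:
Path 1: U1 → U2 → U6
  U2 is a chain and U2 is not conditioned on — no node blocks this path, so it is active.
Path 2: U1 → U2 → U8 ← U5 → U6
  U2 is a chain and U2 is not conditioned on; U8 is a collider and U8 is conditioned on, which opens it; U5 is a fork and U5 is not conditioned on — no node blocks this path, so it is active.
Path 3: U1 → U2 → U8 ← U5 ← U4 → U6
  U2 is a chain and U2 is not conditioned on; U8 is a collider and U8 is conditioned on, which opens it; U5 is a chain and U5 is not conditioned on; U4 is a fork and U4 is not conditioned on — no node blocks this path, so it is active.
Path 4: U1 → U2 → U8 ← U4 → U6
  U2 is a chain and U2 is not conditioned on; U8 is a collider and U8 is conditioned on, which opens it; U4 is a fork and U4 is not conditioned on — no node blocks this path, so it is active.
Path 5: U1 → U2 → U8 ← U4 → U5 → U6
  U2 is a chain and U2 is not conditioned on; U8 is a collider and U8 is conditioned on, which opens it; U4 is a fork and U4 is not conditioned on; U5 is a chain and U5 is not conditioned on — no node blocks this path, so it is active.
Path 6: U1 → U2 → U3 → U6
  U2 is a chain and U2 is not conditioned on; U3 is a chain and U3 is not conditioned on — no node blocks this path, so it is active.
At least one path is unblocked, so d-separation fails.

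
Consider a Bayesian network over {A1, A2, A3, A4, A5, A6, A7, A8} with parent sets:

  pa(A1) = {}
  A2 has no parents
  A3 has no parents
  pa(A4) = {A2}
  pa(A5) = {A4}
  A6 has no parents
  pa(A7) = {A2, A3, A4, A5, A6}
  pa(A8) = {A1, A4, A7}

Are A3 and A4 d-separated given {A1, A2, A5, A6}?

Yes

There are 4 undirected paths between A3 and A4; checking each against the conditioning set {A1, A2, A5, A6}:
Path 1: A3 → A7 ← A2 → A4
  A7 is a collider here and neither A7 nor any of its descendants is conditioned on, so the collider stays closed — the path is blocked at A7.
Path 2: A3 → A7 ← A4
  A7 is a collider here and neither A7 nor any of its descendants is conditioned on, so the collider stays closed — the path is blocked at A7.
Path 3: A3 → A7 ← A5 ← A4
  A7 is a collider here and neither A7 nor any of its descendants is conditioned on, so the collider stays closed — the path is blocked at A7.
Path 4: A3 → A7 → A8 ← A4
  A8 is a collider here and neither A8 nor any of its descendants is conditioned on, so the collider stays closed — the path is blocked at A8.
All paths are blocked; A3 ⊥ A4 | {A1, A2, A5, A6} holds.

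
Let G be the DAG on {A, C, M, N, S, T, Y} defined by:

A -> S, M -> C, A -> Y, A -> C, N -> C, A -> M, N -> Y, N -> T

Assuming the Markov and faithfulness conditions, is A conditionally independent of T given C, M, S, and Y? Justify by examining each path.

No

We examine all 3 paths between A and T:
  1. A → Y ← N → T — Y:collider[open]; N:fork[open] ⇒ active
  2. A → M → C ← N → T — M:chain[blocks]; C:collider[open]; N:fork[open] ⇒ blocked
  3. A → C ← N → T — C:collider[open]; N:fork[open] ⇒ active
Since the path A → Y ← N → T is active, A and T are not d-separated given {C, M, S, Y}.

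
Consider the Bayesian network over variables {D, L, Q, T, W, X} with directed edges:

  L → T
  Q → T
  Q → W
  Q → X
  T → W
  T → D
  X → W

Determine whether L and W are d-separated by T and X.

No — L and W are not d-separated given {T, X}.

3 paths connect L and W; each must be blocked for d-separation to hold:
Path 1: L → T → W
  T is a chain here and T is conditioned on, so the path is blocked at T.
Path 2: L → T ← Q → W
  T is a collider and T is conditioned on, which opens it; Q is a fork and Q is not conditioned on — no node blocks this path, so it is active.
Path 3: L → T ← Q → X → W
  X is a chain here and X is conditioned on, so the path is blocked at X.
Because an active path exists, L and W are not d-separated.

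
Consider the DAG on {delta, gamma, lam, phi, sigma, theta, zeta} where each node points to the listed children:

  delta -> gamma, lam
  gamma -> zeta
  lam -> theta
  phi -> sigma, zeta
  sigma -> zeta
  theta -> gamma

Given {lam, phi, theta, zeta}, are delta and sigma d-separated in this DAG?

There are 4 undirected paths between delta and sigma; checking each against the conditioning set {lam, phi, theta, zeta}:
  1. delta → gamma → zeta ← sigma — gamma:chain[open]; zeta:collider[open] ⇒ active
  2. delta → gamma → zeta ← phi → sigma — gamma:chain[open]; zeta:collider[open]; phi:fork[blocks] ⇒ blocked
  3. delta → lam → theta → gamma → zeta ← sigma — lam:chain[blocks]; theta:chain[blocks]; gamma:chain[open]; zeta:collider[open] ⇒ blocked
  4. delta → lam → theta → gamma → zeta ← phi → sigma — lam:chain[blocks]; theta:chain[blocks]; gamma:chain[open]; zeta:collider[open]; phi:fork[blocks] ⇒ blocked
Since the path delta → gamma → zeta ← sigma is active, delta and sigma are not d-separated given {lam, phi, theta, zeta}.

No — delta and sigma are not d-separated given {lam, phi, theta, zeta}.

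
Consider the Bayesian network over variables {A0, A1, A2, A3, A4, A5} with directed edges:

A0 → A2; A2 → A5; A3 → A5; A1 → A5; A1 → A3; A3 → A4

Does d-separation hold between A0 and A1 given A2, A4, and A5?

Yes

2 paths connect A0 and A1; each must be blocked for d-separation to hold:
Path 1: A0 → A2 → A5 ← A3 ← A1
  A2 is a chain here and A2 is conditioned on, so the path is blocked at A2.
Path 2: A0 → A2 → A5 ← A1
  A2 is a chain here and A2 is conditioned on, so the path is blocked at A2.
All paths are blocked; A0 ⊥ A1 | {A2, A4, A5} holds.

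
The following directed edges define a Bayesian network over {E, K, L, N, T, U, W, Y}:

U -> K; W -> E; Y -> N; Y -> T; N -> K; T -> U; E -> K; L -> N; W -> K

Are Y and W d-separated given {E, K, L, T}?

No — Y and W are not d-separated given {E, K, L, T}.

We examine all 4 paths between Y and W:
Path 1: Y → T → U → K ← W
  T is a chain here and T is conditioned on, so the path is blocked at T.
Path 2: Y → T → U → K ← E ← W
  T is a chain here and T is conditioned on, so the path is blocked at T.
Path 3: Y → N → K ← W
  N is a chain and N is not conditioned on; K is a collider and K is conditioned on, which opens it — no node blocks this path, so it is active.
Path 4: Y → N → K ← E ← W
  E is a chain here and E is conditioned on, so the path is blocked at E.
At least one path is unblocked, so d-separation fails.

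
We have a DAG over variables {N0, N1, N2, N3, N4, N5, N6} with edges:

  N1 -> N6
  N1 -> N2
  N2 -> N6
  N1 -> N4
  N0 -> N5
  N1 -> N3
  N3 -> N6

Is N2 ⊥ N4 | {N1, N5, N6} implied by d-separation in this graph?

Yes

We examine all 3 paths between N2 and N4:
Path 1: N2 → N6 ← N3 ← N1 → N4
  N1 is a fork here and N1 is conditioned on, so the path is blocked at N1.
Path 2: N2 → N6 ← N1 → N4
  N1 is a fork here and N1 is conditioned on, so the path is blocked at N1.
Path 3: N2 ← N1 → N4
  N1 is a fork here and N1 is conditioned on, so the path is blocked at N1.
Since every path is blocked, d-separation holds.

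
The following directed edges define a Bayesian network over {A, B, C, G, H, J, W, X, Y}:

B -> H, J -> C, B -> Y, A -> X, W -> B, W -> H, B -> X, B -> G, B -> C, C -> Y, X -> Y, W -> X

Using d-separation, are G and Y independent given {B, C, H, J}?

Yes

5 paths connect G and Y; each must be blocked for d-separation to hold:
Path 1: G ← B → Y
  B is a fork here and B is conditioned on, so the path is blocked at B.
Path 2: G ← B → X → Y
  B is a fork here and B is conditioned on, so the path is blocked at B.
Path 3: G ← B → C → Y
  B is a fork here and B is conditioned on, so the path is blocked at B.
Path 4: G ← B → H ← W → X → Y
  B is a fork here and B is conditioned on, so the path is blocked at B.
Path 5: G ← B ← W → X → Y
  B is a chain here and B is conditioned on, so the path is blocked at B.
Since every path is blocked, d-separation holds.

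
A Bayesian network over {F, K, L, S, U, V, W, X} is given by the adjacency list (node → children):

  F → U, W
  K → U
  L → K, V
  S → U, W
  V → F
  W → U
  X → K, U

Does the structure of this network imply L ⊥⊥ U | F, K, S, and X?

Yes

Enumerating the 5 paths from L to U and testing each for blocking by {F, K, S, X}:
  1. L → V → F → W ← S → U — V:chain[open]; F:chain[blocks]; W:collider[blocks]; S:fork[blocks] ⇒ blocked
  2. L → V → F → W → U — V:chain[open]; F:chain[blocks]; W:chain[open] ⇒ blocked
  3. L → V → F → U — V:chain[open]; F:chain[blocks] ⇒ blocked
  4. L → K ← X → U — K:collider[open]; X:fork[blocks] ⇒ blocked
  5. L → K → U — K:chain[blocks] ⇒ blocked
Every path is blocked, so L and U are d-separated given {F, K, S, X}.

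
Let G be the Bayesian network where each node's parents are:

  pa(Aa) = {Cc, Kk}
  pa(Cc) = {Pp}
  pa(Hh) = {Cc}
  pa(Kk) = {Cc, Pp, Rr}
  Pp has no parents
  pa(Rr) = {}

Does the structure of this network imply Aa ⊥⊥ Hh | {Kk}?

Enumerating the 3 paths from Aa to Hh and testing each for blocking by {Kk}:
  1. Aa ← Kk ← Pp → Cc → Hh — Kk:chain[blocks]; Pp:fork[open]; Cc:chain[open] ⇒ blocked
  2. Aa ← Kk ← Cc → Hh — Kk:chain[blocks]; Cc:fork[open] ⇒ blocked
  3. Aa ← Cc → Hh — Cc:fork[open] ⇒ active
At least one path is unblocked, so d-separation fails.

No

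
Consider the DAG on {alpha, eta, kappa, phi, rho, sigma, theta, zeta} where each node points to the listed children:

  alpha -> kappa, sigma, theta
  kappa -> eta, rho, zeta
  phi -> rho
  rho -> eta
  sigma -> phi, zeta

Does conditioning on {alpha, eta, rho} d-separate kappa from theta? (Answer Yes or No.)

Yes

There are 4 undirected paths between kappa and theta; checking each against the conditioning set {alpha, eta, rho}:
  1. kappa → zeta ← sigma ← alpha → theta — zeta:collider[blocks]; sigma:chain[open]; alpha:fork[blocks] ⇒ blocked
  2. kappa → eta ← rho ← phi ← sigma ← alpha → theta — eta:collider[open]; rho:chain[blocks]; phi:chain[open]; sigma:chain[open]; alpha:fork[blocks] ⇒ blocked
  3. kappa ← alpha → theta — alpha:fork[blocks] ⇒ blocked
  4. kappa → rho ← phi ← sigma ← alpha → theta — rho:collider[open]; phi:chain[open]; sigma:chain[open]; alpha:fork[blocks] ⇒ blocked
Since every path is blocked, d-separation holds.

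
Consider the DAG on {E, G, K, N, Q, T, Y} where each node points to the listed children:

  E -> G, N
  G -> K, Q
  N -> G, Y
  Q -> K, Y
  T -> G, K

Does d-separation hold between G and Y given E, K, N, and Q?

Yes — G and Y are d-separated given {E, K, N, Q}.

5 paths connect G and Y; each must be blocked for d-separation to hold:
  1. G → K ← Q → Y — K:collider[open]; Q:fork[blocks] ⇒ blocked
  2. G ← N → Y — N:fork[blocks] ⇒ blocked
  3. G ← T → K ← Q → Y — T:fork[open]; K:collider[open]; Q:fork[blocks] ⇒ blocked
  4. G → Q → Y — Q:chain[blocks] ⇒ blocked
  5. G ← E → N → Y — E:fork[blocks]; N:chain[blocks] ⇒ blocked
All paths are blocked; G ⊥ Y | {E, K, N, Q} holds.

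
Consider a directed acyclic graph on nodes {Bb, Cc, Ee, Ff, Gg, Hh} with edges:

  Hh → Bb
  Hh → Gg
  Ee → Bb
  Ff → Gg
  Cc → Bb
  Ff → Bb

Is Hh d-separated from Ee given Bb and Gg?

Enumerating the 2 paths from Hh to Ee and testing each for blocking by {Bb, Gg}:
Path 1: Hh → Bb ← Ee
  Bb is a collider and Bb is conditioned on, which opens it — no node blocks this path, so it is active.
Path 2: Hh → Gg ← Ff → Bb ← Ee
  Gg is a collider and Gg is conditioned on, which opens it; Ff is a fork and Ff is not conditioned on; Bb is a collider and Bb is conditioned on, which opens it — no node blocks this path, so it is active.
At least one path is unblocked, so d-separation fails.

No — Hh and Ee are not d-separated given {Bb, Gg}.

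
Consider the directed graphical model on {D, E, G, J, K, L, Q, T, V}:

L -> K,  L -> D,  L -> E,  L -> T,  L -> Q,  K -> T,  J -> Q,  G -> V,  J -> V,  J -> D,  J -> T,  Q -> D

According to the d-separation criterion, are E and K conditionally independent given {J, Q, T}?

6 paths connect E and K; each must be blocked for d-separation to hold:
  1. E ← L → T ← K — L:fork[open]; T:collider[open] ⇒ active
  2. E ← L → Q → D ← J → T ← K — L:fork[open]; Q:chain[blocks]; D:collider[blocks]; J:fork[blocks]; T:collider[open] ⇒ blocked
  3. E ← L → Q ← J → T ← K — L:fork[open]; Q:collider[open]; J:fork[blocks]; T:collider[open] ⇒ blocked
  4. E ← L → D ← Q ← J → T ← K — L:fork[open]; D:collider[blocks]; Q:chain[blocks]; J:fork[blocks]; T:collider[open] ⇒ blocked
  5. E ← L → D ← J → T ← K — L:fork[open]; D:collider[blocks]; J:fork[blocks]; T:collider[open] ⇒ blocked
  6. E ← L → K — L:fork[open] ⇒ active
Since the path E ← L → T ← K is active, E and K are not d-separated given {J, Q, T}.

No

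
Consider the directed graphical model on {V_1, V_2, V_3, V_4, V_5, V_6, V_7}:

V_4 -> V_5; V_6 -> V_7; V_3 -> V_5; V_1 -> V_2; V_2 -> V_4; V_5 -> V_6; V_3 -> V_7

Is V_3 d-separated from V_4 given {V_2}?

We examine all 2 paths between V_3 and V_4:
Path 1: V_3 → V_7 ← V_6 ← V_5 ← V_4
  V_7 is a collider here and neither V_7 nor any of its descendants is conditioned on, so the collider stays closed — the path is blocked at V_7.
Path 2: V_3 → V_5 ← V_4
  V_5 is a collider here and neither V_5 nor any of its descendants is conditioned on, so the collider stays closed — the path is blocked at V_5.
All paths are blocked; V_3 ⊥ V_4 | {V_2} holds.

Yes — V_3 and V_4 are d-separated given {V_2}.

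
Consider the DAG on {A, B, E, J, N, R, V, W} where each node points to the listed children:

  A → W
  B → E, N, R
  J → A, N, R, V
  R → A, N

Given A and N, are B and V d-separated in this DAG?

No — B and V are not d-separated given {A, N}.

There are 6 undirected paths between B and V; checking each against the conditioning set {A, N}:
Path 1: B → N ← R → A ← J → V
  N is a collider and N is conditioned on, which opens it; R is a fork and R is not conditioned on; A is a collider and A is conditioned on, which opens it; J is a fork and J is not conditioned on — no node blocks this path, so it is active.
Path 2: B → N ← R ← J → V
  N is a collider and N is conditioned on, which opens it; R is a chain and R is not conditioned on; J is a fork and J is not conditioned on — no node blocks this path, so it is active.
Path 3: B → N ← J → V
  N is a collider and N is conditioned on, which opens it; J is a fork and J is not conditioned on — no node blocks this path, so it is active.
Path 4: B → R → A ← J → V
  R is a chain and R is not conditioned on; A is a collider and A is conditioned on, which opens it; J is a fork and J is not conditioned on — no node blocks this path, so it is active.
Path 5: B → R → N ← J → V
  R is a chain and R is not conditioned on; N is a collider and N is conditioned on, which opens it; J is a fork and J is not conditioned on — no node blocks this path, so it is active.
Path 6: B → R ← J → V
  R is a collider and its descendant A is conditioned on, which opens it; J is a fork and J is not conditioned on — no node blocks this path, so it is active.
Since the path B → N ← R → A ← J → V is active, B and V are not d-separated given {A, N}.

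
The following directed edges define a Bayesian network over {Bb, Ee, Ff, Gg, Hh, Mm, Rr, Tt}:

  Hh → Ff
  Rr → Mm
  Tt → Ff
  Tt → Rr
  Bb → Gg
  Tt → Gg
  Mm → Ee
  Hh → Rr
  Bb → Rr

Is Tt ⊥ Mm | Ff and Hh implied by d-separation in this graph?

No

Enumerating the 3 paths from Tt to Mm and testing each for blocking by {Ff, Hh}:
  1. Tt → Ff ← Hh → Rr → Mm — Ff:collider[open]; Hh:fork[blocks]; Rr:chain[open] ⇒ blocked
  2. Tt → Gg ← Bb → Rr → Mm — Gg:collider[blocks]; Bb:fork[open]; Rr:chain[open] ⇒ blocked
  3. Tt → Rr → Mm — Rr:chain[open] ⇒ active
Since the path Tt → Rr → Mm is active, Tt and Mm are not d-separated given {Ff, Hh}.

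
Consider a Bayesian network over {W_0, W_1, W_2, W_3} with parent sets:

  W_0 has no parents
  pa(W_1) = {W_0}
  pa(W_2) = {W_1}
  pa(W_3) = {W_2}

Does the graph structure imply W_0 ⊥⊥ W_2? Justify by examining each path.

The only undirected path from W_0 to W_2 is:
  1. W_0 → W_1 → W_2 — W_1:chain[open] ⇒ active
At least one path is unblocked, so d-separation fails.

No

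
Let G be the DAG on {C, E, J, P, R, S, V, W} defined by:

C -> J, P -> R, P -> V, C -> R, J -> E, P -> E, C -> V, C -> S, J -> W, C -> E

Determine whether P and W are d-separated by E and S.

We examine all 6 paths between P and W:
Path 1: P → R ← C → E ← J → W
  R is a collider here and neither R nor any of its descendants is conditioned on, so the collider stays closed — the path is blocked at R.
Path 2: P → R ← C → J → W
  R is a collider here and neither R nor any of its descendants is conditioned on, so the collider stays closed — the path is blocked at R.
Path 3: P → E ← C → J → W
  E is a collider and E is conditioned on, which opens it; C is a fork and C is not conditioned on; J is a chain and J is not conditioned on — no node blocks this path, so it is active.
Path 4: P → E ← J → W
  E is a collider and E is conditioned on, which opens it; J is a fork and J is not conditioned on — no node blocks this path, so it is active.
Path 5: P → V ← C → E ← J → W
  V is a collider here and neither V nor any of its descendants is conditioned on, so the collider stays closed — the path is blocked at V.
Path 6: P → V ← C → J → W
  V is a collider here and neither V nor any of its descendants is conditioned on, so the collider stays closed — the path is blocked at V.
At least one path is unblocked, so d-separation fails.

No — P and W are not d-separated given {E, S}.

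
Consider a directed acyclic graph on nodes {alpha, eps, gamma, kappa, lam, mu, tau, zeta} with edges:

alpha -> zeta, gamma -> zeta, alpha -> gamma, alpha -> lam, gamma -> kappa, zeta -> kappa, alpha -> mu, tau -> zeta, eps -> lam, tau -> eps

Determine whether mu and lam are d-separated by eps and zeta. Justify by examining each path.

No

4 paths connect mu and lam; each must be blocked for d-separation to hold:
Path 1: mu ← alpha → zeta ← tau → eps → lam
  eps is a chain here and eps is conditioned on, so the path is blocked at eps.
Path 2: mu ← alpha → gamma → zeta ← tau → eps → lam
  eps is a chain here and eps is conditioned on, so the path is blocked at eps.
Path 3: mu ← alpha → gamma → kappa ← zeta ← tau → eps → lam
  kappa is a collider here and neither kappa nor any of its descendants is conditioned on, so the collider stays closed — the path is blocked at kappa.
Path 4: mu ← alpha → lam
  alpha is a fork and alpha is not conditioned on — no node blocks this path, so it is active.
Since the path mu ← alpha → lam is active, mu and lam are not d-separated given {eps, zeta}.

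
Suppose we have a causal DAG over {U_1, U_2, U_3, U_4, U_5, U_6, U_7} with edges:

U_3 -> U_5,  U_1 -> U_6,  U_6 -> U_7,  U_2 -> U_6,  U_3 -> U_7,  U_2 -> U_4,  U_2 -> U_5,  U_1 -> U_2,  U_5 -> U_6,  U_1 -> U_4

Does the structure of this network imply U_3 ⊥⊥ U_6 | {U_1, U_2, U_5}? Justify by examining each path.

Yes — U_3 and U_6 are d-separated given {U_1, U_2, U_5}.

We examine all 5 paths between U_3 and U_6:
  1. U_3 → U_5 ← U_2 → U_4 ← U_1 → U_6 — U_5:collider[open]; U_2:fork[blocks]; U_4:collider[blocks]; U_1:fork[blocks] ⇒ blocked
  2. U_3 → U_5 ← U_2 ← U_1 → U_6 — U_5:collider[open]; U_2:chain[blocks]; U_1:fork[blocks] ⇒ blocked
  3. U_3 → U_5 ← U_2 → U_6 — U_5:collider[open]; U_2:fork[blocks] ⇒ blocked
  4. U_3 → U_5 → U_6 — U_5:chain[blocks] ⇒ blocked
  5. U_3 → U_7 ← U_6 — U_7:collider[blocks] ⇒ blocked
All paths are blocked; U_3 ⊥ U_6 | {U_1, U_2, U_5} holds.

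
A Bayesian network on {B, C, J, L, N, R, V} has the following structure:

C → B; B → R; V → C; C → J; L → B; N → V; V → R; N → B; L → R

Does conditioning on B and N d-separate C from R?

6 paths connect C and R; each must be blocked for d-separation to hold:
Path 1: C ← V → R
  V is a fork and V is not conditioned on — no node blocks this path, so it is active.
Path 2: C ← V ← N → B ← L → R
  N is a fork here and N is conditioned on, so the path is blocked at N.
Path 3: C ← V ← N → B → R
  N is a fork here and N is conditioned on, so the path is blocked at N.
Path 4: C → B ← L → R
  B is a collider and B is conditioned on, which opens it; L is a fork and L is not conditioned on — no node blocks this path, so it is active.
Path 5: C → B → R
  B is a chain here and B is conditioned on, so the path is blocked at B.
Path 6: C → B ← N → V → R
  N is a fork here and N is conditioned on, so the path is blocked at N.
Since the path C ← V → R is active, C and R are not d-separated given {B, N}.

No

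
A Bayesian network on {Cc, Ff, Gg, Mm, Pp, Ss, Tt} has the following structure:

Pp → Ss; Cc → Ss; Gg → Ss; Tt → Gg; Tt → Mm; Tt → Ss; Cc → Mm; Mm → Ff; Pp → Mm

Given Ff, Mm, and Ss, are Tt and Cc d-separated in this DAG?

6 paths connect Tt and Cc; each must be blocked for d-separation to hold:
Path 1: Tt → Ss ← Pp → Mm ← Cc
  Ss is a collider and Ss is conditioned on, which opens it; Pp is a fork and Pp is not conditioned on; Mm is a collider and Mm is conditioned on, which opens it — no node blocks this path, so it is active.
Path 2: Tt → Ss ← Cc
  Ss is a collider and Ss is conditioned on, which opens it — no node blocks this path, so it is active.
Path 3: Tt → Gg → Ss ← Pp → Mm ← Cc
  Gg is a chain and Gg is not conditioned on; Ss is a collider and Ss is conditioned on, which opens it; Pp is a fork and Pp is not conditioned on; Mm is a collider and Mm is conditioned on, which opens it — no node blocks this path, so it is active.
Path 4: Tt → Gg → Ss ← Cc
  Gg is a chain and Gg is not conditioned on; Ss is a collider and Ss is conditioned on, which opens it — no node blocks this path, so it is active.
Path 5: Tt → Mm ← Pp → Ss ← Cc
  Mm is a collider and Mm is conditioned on, which opens it; Pp is a fork and Pp is not conditioned on; Ss is a collider and Ss is conditioned on, which opens it — no node blocks this path, so it is active.
Path 6: Tt → Mm ← Cc
  Mm is a collider and Mm is conditioned on, which opens it — no node blocks this path, so it is active.
Because an active path exists, Tt and Cc are not d-separated.

No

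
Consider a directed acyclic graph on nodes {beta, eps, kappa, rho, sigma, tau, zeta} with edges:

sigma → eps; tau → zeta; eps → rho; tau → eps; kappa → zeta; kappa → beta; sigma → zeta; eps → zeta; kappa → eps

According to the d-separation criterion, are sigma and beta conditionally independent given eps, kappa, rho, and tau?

Yes — sigma and beta are d-separated given {eps, kappa, rho, tau}.

There are 6 undirected paths between sigma and beta; checking each against the conditioning set {eps, kappa, rho, tau}:
Path 1: sigma → zeta ← kappa → beta
  zeta is a collider here and neither zeta nor any of its descendants is conditioned on, so the collider stays closed — the path is blocked at zeta.
Path 2: sigma → zeta ← eps ← kappa → beta
  zeta is a collider here and neither zeta nor any of its descendants is conditioned on, so the collider stays closed — the path is blocked at zeta.
Path 3: sigma → zeta ← tau → eps ← kappa → beta
  zeta is a collider here and neither zeta nor any of its descendants is conditioned on, so the collider stays closed — the path is blocked at zeta.
Path 4: sigma → eps → zeta ← kappa → beta
  eps is a chain here and eps is conditioned on, so the path is blocked at eps.
Path 5: sigma → eps ← kappa → beta
  kappa is a fork here and kappa is conditioned on, so the path is blocked at kappa.
Path 6: sigma → eps ← tau → zeta ← kappa → beta
  tau is a fork here and tau is conditioned on, so the path is blocked at tau.
Every path is blocked, so sigma and beta are d-separated given {eps, kappa, rho, tau}.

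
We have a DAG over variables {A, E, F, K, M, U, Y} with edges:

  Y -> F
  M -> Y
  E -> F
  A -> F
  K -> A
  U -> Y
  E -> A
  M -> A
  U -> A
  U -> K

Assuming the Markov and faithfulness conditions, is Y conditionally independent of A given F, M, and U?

5 paths connect Y and A; each must be blocked for d-separation to hold:
  1. Y ← M → A — M:fork[blocks] ⇒ blocked
  2. Y ← U → A — U:fork[blocks] ⇒ blocked
  3. Y ← U → K → A — U:fork[blocks]; K:chain[open] ⇒ blocked
  4. Y → F ← E → A — F:collider[open]; E:fork[open] ⇒ active
  5. Y → F ← A — F:collider[open] ⇒ active
Because an active path exists, Y and A are not d-separated.

No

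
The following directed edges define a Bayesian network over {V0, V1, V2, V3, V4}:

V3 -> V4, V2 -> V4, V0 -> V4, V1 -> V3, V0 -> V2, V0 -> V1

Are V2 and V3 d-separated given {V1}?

We examine all 4 paths between V2 and V3:
Path 1: V2 → V4 ← V3
  V4 is a collider here and neither V4 nor any of its descendants is conditioned on, so the collider stays closed — the path is blocked at V4.
Path 2: V2 → V4 ← V0 → V1 → V3
  V4 is a collider here and neither V4 nor any of its descendants is conditioned on, so the collider stays closed — the path is blocked at V4.
Path 3: V2 ← V0 → V1 → V3
  V1 is a chain here and V1 is conditioned on, so the path is blocked at V1.
Path 4: V2 ← V0 → V4 ← V3
  V4 is a collider here and neither V4 nor any of its descendants is conditioned on, so the collider stays closed — the path is blocked at V4.
All paths are blocked; V2 ⊥ V3 | {V1} holds.

Yes — V2 and V3 are d-separated given {V1}.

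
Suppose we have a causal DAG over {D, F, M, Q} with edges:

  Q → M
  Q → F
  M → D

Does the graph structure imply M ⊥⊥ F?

No

The only undirected path from M to F is:
Path 1: M ← Q → F
  Q is a fork and Q is not conditioned on — no node blocks this path, so it is active.
At least one path is unblocked, so d-separation fails.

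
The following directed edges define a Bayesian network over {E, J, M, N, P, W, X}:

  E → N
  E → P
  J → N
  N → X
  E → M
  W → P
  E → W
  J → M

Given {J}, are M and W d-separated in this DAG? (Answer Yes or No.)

No

4 paths connect M and W; each must be blocked for d-separation to hold:
Path 1: M ← J → N ← E → P ← W
  J is a fork here and J is conditioned on, so the path is blocked at J.
Path 2: M ← J → N ← E → W
  J is a fork here and J is conditioned on, so the path is blocked at J.
Path 3: M ← E → P ← W
  P is a collider here and neither P nor any of its descendants is conditioned on, so the collider stays closed — the path is blocked at P.
Path 4: M ← E → W
  E is a fork and E is not conditioned on — no node blocks this path, so it is active.
Since the path M ← E → W is active, M and W are not d-separated given {J}.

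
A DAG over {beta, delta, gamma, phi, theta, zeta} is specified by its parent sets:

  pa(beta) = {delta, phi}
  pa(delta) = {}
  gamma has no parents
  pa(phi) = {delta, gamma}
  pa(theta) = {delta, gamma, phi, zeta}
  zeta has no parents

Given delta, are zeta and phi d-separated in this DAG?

Yes

We examine all 4 paths between zeta and phi:
  1. zeta → theta ← delta → phi — theta:collider[blocks]; delta:fork[blocks] ⇒ blocked
  2. zeta → theta ← delta → beta ← phi — theta:collider[blocks]; delta:fork[blocks]; beta:collider[blocks] ⇒ blocked
  3. zeta → theta ← phi — theta:collider[blocks] ⇒ blocked
  4. zeta → theta ← gamma → phi — theta:collider[blocks]; gamma:fork[open] ⇒ blocked
Since every path is blocked, d-separation holds.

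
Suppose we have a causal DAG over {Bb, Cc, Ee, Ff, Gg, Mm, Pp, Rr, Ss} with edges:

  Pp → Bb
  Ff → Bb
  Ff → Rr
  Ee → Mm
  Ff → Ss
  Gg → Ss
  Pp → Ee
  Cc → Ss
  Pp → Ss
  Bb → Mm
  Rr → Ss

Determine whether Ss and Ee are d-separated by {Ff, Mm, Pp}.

Yes — Ss and Ee are d-separated given {Ff, Mm, Pp}.

6 paths connect Ss and Ee; each must be blocked for d-separation to hold:
  1. Ss ← Pp → Bb → Mm ← Ee — Pp:fork[blocks]; Bb:chain[open]; Mm:collider[open] ⇒ blocked
  2. Ss ← Pp → Ee — Pp:fork[blocks] ⇒ blocked
  3. Ss ← Ff → Bb → Mm ← Ee — Ff:fork[blocks]; Bb:chain[open]; Mm:collider[open] ⇒ blocked
  4. Ss ← Ff → Bb ← Pp → Ee — Ff:fork[blocks]; Bb:collider[open]; Pp:fork[blocks] ⇒ blocked
  5. Ss ← Rr ← Ff → Bb → Mm ← Ee — Rr:chain[open]; Ff:fork[blocks]; Bb:chain[open]; Mm:collider[open] ⇒ blocked
  6. Ss ← Rr ← Ff → Bb ← Pp → Ee — Rr:chain[open]; Ff:fork[blocks]; Bb:collider[open]; Pp:fork[blocks] ⇒ blocked
Every path is blocked, so Ss and Ee are d-separated given {Ff, Mm, Pp}.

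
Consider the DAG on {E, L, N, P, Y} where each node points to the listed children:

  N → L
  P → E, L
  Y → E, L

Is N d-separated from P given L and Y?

No — N and P are not d-separated given {L, Y}.

2 paths connect N and P; each must be blocked for d-separation to hold:
  1. N → L ← Y → E ← P — L:collider[open]; Y:fork[blocks]; E:collider[blocks] ⇒ blocked
  2. N → L ← P — L:collider[open] ⇒ active
At least one path is unblocked, so d-separation fails.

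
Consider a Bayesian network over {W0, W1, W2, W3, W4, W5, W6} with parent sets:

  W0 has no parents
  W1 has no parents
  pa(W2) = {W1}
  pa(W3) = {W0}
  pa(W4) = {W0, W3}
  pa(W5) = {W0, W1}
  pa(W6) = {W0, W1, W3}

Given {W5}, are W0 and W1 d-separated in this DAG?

Enumerating the 4 paths from W0 to W1 and testing each for blocking by {W5}:
Path 1: W0 → W4 ← W3 → W6 ← W1
  W4 is a collider here and neither W4 nor any of its descendants is conditioned on, so the collider stays closed — the path is blocked at W4.
Path 2: W0 → W3 → W6 ← W1
  W6 is a collider here and neither W6 nor any of its descendants is conditioned on, so the collider stays closed — the path is blocked at W6.
Path 3: W0 → W5 ← W1
  W5 is a collider and W5 is conditioned on, which opens it — no node blocks this path, so it is active.
Path 4: W0 → W6 ← W1
  W6 is a collider here and neither W6 nor any of its descendants is conditioned on, so the collider stays closed — the path is blocked at W6.
At least one path is unblocked, so d-separation fails.

No — W0 and W1 are not d-separated given {W5}.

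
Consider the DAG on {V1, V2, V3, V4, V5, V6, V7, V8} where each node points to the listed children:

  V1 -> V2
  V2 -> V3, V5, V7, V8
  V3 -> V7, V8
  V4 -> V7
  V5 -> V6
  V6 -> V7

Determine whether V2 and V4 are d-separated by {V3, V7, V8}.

There are 4 undirected paths between V2 and V4; checking each against the conditioning set {V3, V7, V8}:
Path 1: V2 → V3 → V7 ← V4
  V3 is a chain here and V3 is conditioned on, so the path is blocked at V3.
Path 2: V2 → V5 → V6 → V7 ← V4
  V5 is a chain and V5 is not conditioned on; V6 is a chain and V6 is not conditioned on; V7 is a collider and V7 is conditioned on, which opens it — no node blocks this path, so it is active.
Path 3: V2 → V8 ← V3 → V7 ← V4
  V3 is a fork here and V3 is conditioned on, so the path is blocked at V3.
Path 4: V2 → V7 ← V4
  V7 is a collider and V7 is conditioned on, which opens it — no node blocks this path, so it is active.
At least one path is unblocked, so d-separation fails.

No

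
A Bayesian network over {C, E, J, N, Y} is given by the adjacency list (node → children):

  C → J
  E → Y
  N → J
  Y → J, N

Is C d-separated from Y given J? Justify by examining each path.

No

2 paths connect C and Y; each must be blocked for d-separation to hold:
  1. C → J ← N ← Y — J:collider[open]; N:chain[open] ⇒ active
  2. C → J ← Y — J:collider[open] ⇒ active
Because an active path exists, C and Y are not d-separated.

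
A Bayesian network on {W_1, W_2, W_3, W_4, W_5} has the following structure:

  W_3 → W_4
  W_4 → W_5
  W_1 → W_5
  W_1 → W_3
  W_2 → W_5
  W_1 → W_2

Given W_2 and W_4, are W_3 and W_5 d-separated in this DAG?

There are 3 undirected paths between W_3 and W_5; checking each against the conditioning set {W_2, W_4}:
Path 1: W_3 ← W_1 → W_5
  W_1 is a fork and W_1 is not conditioned on — no node blocks this path, so it is active.
Path 2: W_3 ← W_1 → W_2 → W_5
  W_2 is a chain here and W_2 is conditioned on, so the path is blocked at W_2.
Path 3: W_3 → W_4 → W_5
  W_4 is a chain here and W_4 is conditioned on, so the path is blocked at W_4.
Because an active path exists, W_3 and W_5 are not d-separated.

No — W_3 and W_5 are not d-separated given {W_2, W_4}.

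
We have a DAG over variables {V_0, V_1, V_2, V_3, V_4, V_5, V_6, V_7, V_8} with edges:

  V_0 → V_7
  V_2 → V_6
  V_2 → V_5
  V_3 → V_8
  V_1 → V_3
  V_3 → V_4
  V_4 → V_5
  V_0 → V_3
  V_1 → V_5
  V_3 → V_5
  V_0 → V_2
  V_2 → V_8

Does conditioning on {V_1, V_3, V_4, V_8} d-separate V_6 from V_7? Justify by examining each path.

We examine all 5 paths between V_6 and V_7:
  1. V_6 ← V_2 → V_8 ← V_3 ← V_0 → V_7 — V_2:fork[open]; V_8:collider[open]; V_3:chain[blocks]; V_0:fork[open] ⇒ blocked
  2. V_6 ← V_2 → V_5 ← V_3 ← V_0 → V_7 — V_2:fork[open]; V_5:collider[blocks]; V_3:chain[blocks]; V_0:fork[open] ⇒ blocked
  3. V_6 ← V_2 → V_5 ← V_4 ← V_3 ← V_0 → V_7 — V_2:fork[open]; V_5:collider[blocks]; V_4:chain[blocks]; V_3:chain[blocks]; V_0:fork[open] ⇒ blocked
  4. V_6 ← V_2 → V_5 ← V_1 → V_3 ← V_0 → V_7 — V_2:fork[open]; V_5:collider[blocks]; V_1:fork[blocks]; V_3:collider[open]; V_0:fork[open] ⇒ blocked
  5. V_6 ← V_2 ← V_0 → V_7 — V_2:chain[open]; V_0:fork[open] ⇒ active
Because an active path exists, V_6 and V_7 are not d-separated.

No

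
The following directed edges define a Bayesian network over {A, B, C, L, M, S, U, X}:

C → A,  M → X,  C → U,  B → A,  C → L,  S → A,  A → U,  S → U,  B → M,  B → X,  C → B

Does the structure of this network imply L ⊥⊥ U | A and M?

5 paths connect L and U; each must be blocked for d-separation to hold:
Path 1: L ← C → B → A ← S → U
  C is a fork and C is not conditioned on; B is a chain and B is not conditioned on; A is a collider and A is conditioned on, which opens it; S is a fork and S is not conditioned on — no node blocks this path, so it is active.
Path 2: L ← C → B → A → U
  A is a chain here and A is conditioned on, so the path is blocked at A.
Path 3: L ← C → U
  C is a fork and C is not conditioned on — no node blocks this path, so it is active.
Path 4: L ← C → A ← S → U
  C is a fork and C is not conditioned on; A is a collider and A is conditioned on, which opens it; S is a fork and S is not conditioned on — no node blocks this path, so it is active.
Path 5: L ← C → A → U
  A is a chain here and A is conditioned on, so the path is blocked at A.
At least one path is unblocked, so d-separation fails.

No — L and U are not d-separated given {A, M}.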